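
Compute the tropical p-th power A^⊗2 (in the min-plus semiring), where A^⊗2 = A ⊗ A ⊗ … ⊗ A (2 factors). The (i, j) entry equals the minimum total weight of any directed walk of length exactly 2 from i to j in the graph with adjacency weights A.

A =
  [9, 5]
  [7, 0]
A^⊗2 =
  [12, 5]
  [7, 0]

Each entry (A^⊗2)_ij equals the minimum over all length-2 walks i = v_0 → v_1 → … → v_2 = j of Σ_t A[v_t][v_{t+1}]. For example, for (i, j) = (0, 1) we minimise over 2 possible intermediate vertex sequences; the minimum is 5, attained along the walk 0 → 1 → 1.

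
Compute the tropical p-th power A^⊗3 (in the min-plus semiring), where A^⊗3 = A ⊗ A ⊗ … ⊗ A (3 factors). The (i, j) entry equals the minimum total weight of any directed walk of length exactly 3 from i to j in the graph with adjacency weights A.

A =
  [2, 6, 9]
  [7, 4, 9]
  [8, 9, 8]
A^⊗3 =
  [6, 10, 13]
  [11, 12, 17]
  [12, 16, 19]

Each entry (A^⊗3)_ij equals the minimum over all length-3 walks i = v_0 → v_1 → … → v_3 = j of Σ_t A[v_t][v_{t+1}]. For example, for (i, j) = (0, 2) we minimise over 9 possible intermediate vertex sequences; the minimum is 13, attained along the walk 0 → 0 → 0 → 2.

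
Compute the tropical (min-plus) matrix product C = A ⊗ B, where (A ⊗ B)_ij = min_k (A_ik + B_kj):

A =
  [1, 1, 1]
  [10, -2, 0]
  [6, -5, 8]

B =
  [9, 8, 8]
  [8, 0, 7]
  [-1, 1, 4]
A ⊗ B =
  [0, 1, 5]
  [-1, -2, 4]
  [3, -5, 2]

Apply the min-plus product entry-by-entry:
  C[0][0] = min over k of (A[0][0] + B[0][0] = 1 + 9 = 10, A[0][1] + B[1][0] = 1 + 8 = 9, A[0][2] + B[2][0] = 1 + -1 = 0) = 0 (attained at k = 2)
  C[0][1] = min over k of (A[0][0] + B[0][1] = 1 + 8 = 9, A[0][1] + B[1][1] = 1 + 0 = 1, A[0][2] + B[2][1] = 1 + 1 = 2) = 1 (attained at k = 1)
  C[0][2] = min over k of (A[0][0] + B[0][2] = 1 + 8 = 9, A[0][1] + B[1][2] = 1 + 7 = 8, A[0][2] + B[2][2] = 1 + 4 = 5) = 5 (attained at k = 2)
  C[1][0] = min over k of (A[1][0] + B[0][0] = 10 + 9 = 19, A[1][1] + B[1][0] = -2 + 8 = 6, A[1][2] + B[2][0] = 0 + -1 = -1) = -1 (attained at k = 2)
  C[1][1] = min over k of (A[1][0] + B[0][1] = 10 + 8 = 18, A[1][1] + B[1][1] = -2 + 0 = -2, A[1][2] + B[2][1] = 0 + 1 = 1) = -2 (attained at k = 1)
  C[1][2] = min over k of (A[1][0] + B[0][2] = 10 + 8 = 18, A[1][1] + B[1][2] = -2 + 7 = 5, A[1][2] + B[2][2] = 0 + 4 = 4) = 4 (attained at k = 2)
  C[2][0] = min over k of (A[2][0] + B[0][0] = 6 + 9 = 15, A[2][1] + B[1][0] = -5 + 8 = 3, A[2][2] + B[2][0] = 8 + -1 = 7) = 3 (attained at k = 1)
  C[2][1] = min over k of (A[2][0] + B[0][1] = 6 + 8 = 14, A[2][1] + B[1][1] = -5 + 0 = -5, A[2][2] + B[2][1] = 8 + 1 = 9) = -5 (attained at k = 1)
  C[2][2] = min over k of (A[2][0] + B[0][2] = 6 + 8 = 14, A[2][1] + B[1][2] = -5 + 7 = 2, A[2][2] + B[2][2] = 8 + 4 = 12) = 2 (attained at k = 1)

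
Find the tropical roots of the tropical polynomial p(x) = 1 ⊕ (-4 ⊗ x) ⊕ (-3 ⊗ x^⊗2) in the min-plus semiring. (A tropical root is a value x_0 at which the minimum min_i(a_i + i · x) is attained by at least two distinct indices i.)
Roots: {-1, 5}

Each tropical root is a break point of the lower envelope of the lines y = a_i + i · x (there are 3 lines, with slopes 0, 1, ..., 2). Only the lines that attain the minimum somewhere contribute to roots; other lines are dominated. Here the surviving (envelope) indices are i = 2, i = 1, i = 0.
Intersections between consecutive envelope lines give the roots: for adjacent envelope indices i < j the intersection is x = (a_i − a_j) / (j − i). Reading off the sorted break points: {-1, 5}.
Verification: at each break x_0, at least two indices attain the minimum of min_i(a_i + i · x_0).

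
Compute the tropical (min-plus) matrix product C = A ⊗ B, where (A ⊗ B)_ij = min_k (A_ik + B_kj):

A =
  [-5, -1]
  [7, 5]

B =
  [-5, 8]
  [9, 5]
A ⊗ B =
  [-10, 3]
  [2, 10]

Apply the min-plus product entry-by-entry:
  C[0][0] = min over k of (A[0][0] + B[0][0] = -5 + -5 = -10, A[0][1] + B[1][0] = -1 + 9 = 8) = -10 (attained at k = 0)
  C[0][1] = min over k of (A[0][0] + B[0][1] = -5 + 8 = 3, A[0][1] + B[1][1] = -1 + 5 = 4) = 3 (attained at k = 0)
  C[1][0] = min over k of (A[1][0] + B[0][0] = 7 + -5 = 2, A[1][1] + B[1][0] = 5 + 9 = 14) = 2 (attained at k = 0)
  C[1][1] = min over k of (A[1][0] + B[0][1] = 7 + 8 = 15, A[1][1] + B[1][1] = 5 + 5 = 10) = 10 (attained at k = 1)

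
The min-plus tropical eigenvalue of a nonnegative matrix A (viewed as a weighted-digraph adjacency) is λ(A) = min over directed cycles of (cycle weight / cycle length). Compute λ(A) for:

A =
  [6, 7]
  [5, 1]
λ(A) = 1

Enumerate directed cycles and compute their means (weight / length). Sample:
  cycle 0 → 0: weight = 6, length = 1, mean = 6/1 ≈ 6.000
  cycle 1 → 1: weight = 1, length = 1, mean = 1/1 ≈ 1.000
  cycle 0 → 1 → 0: weight = 12, length = 2, mean = 12/2 ≈ 6.000
  cycle 1 → 0 → 1: weight = 12, length = 2, mean = 12/2 ≈ 6.000
Minimum mean = 1.000, attained e.g. along the cycle 1 → 1 with weight 1 and length 1. So λ(A) = 1/1 = 1.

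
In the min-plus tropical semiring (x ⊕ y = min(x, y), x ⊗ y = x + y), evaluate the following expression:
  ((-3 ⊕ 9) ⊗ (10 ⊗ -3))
((-3 ⊕ 9) ⊗ (10 ⊗ -3)) = 4

Expand innermost to outermost. Recall ⊕ takes the minimum of its arguments and ⊗ takes their sum. Working out the expression ((-3 ⊕ 9) ⊗ (10 ⊗ -3)) gives 4.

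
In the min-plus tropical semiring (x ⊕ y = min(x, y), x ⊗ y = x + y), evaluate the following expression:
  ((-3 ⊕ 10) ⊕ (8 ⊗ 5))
((-3 ⊕ 10) ⊕ (8 ⊗ 5)) = -3

Expand innermost to outermost. Recall ⊕ takes the minimum of its arguments and ⊗ takes their sum. Working out the expression ((-3 ⊕ 10) ⊕ (8 ⊗ 5)) gives -3.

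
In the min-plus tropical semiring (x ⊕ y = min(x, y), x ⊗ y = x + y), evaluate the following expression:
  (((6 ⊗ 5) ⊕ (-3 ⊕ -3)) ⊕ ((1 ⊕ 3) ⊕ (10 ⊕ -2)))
(((6 ⊗ 5) ⊕ (-3 ⊕ -3)) ⊕ ((1 ⊕ 3) ⊕ (10 ⊕ -2))) = -3

Expand innermost to outermost. Recall ⊕ takes the minimum of its arguments and ⊗ takes their sum. Working out the expression (((6 ⊗ 5) ⊕ (-3 ⊕ -3)) ⊕ ((1 ⊕ 3) ⊕ (10 ⊕ -2))) gives -3.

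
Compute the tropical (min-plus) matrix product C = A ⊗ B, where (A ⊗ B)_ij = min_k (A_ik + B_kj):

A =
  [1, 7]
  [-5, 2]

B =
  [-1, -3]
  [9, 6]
A ⊗ B =
  [0, -2]
  [-6, -8]

Apply the min-plus product entry-by-entry:
  C[0][0] = min over k of (A[0][0] + B[0][0] = 1 + -1 = 0, A[0][1] + B[1][0] = 7 + 9 = 16) = 0 (attained at k = 0)
  C[0][1] = min over k of (A[0][0] + B[0][1] = 1 + -3 = -2, A[0][1] + B[1][1] = 7 + 6 = 13) = -2 (attained at k = 0)
  C[1][0] = min over k of (A[1][0] + B[0][0] = -5 + -1 = -6, A[1][1] + B[1][0] = 2 + 9 = 11) = -6 (attained at k = 0)
  C[1][1] = min over k of (A[1][0] + B[0][1] = -5 + -3 = -8, A[1][1] + B[1][1] = 2 + 6 = 8) = -8 (attained at k = 0)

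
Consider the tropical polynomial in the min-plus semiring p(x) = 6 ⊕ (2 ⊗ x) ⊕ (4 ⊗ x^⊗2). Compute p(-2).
p(-2) = 0

A tropical monomial a ⊗ x^⊗i evaluates to a + i · x. Evaluating each term at x = -2:
  Term 0 contributes 6 + 0 · -2 = 6
  Term 1 contributes 2 + 1 · -2 = 0
  Term 2 contributes 4 + 2 · -2 = 0
p(-2) = ⊕ of these = min[6, 0, 0] = 0.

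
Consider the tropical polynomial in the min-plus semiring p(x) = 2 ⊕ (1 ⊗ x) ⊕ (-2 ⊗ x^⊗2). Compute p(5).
p(5) = 2

A tropical monomial a ⊗ x^⊗i evaluates to a + i · x. Evaluating each term at x = 5:
  Term 0 contributes 2 + 0 · 5 = 2
  Term 1 contributes 1 + 1 · 5 = 6
  Term 2 contributes -2 + 2 · 5 = 8
p(5) = ⊕ of these = min[2, 6, 8] = 2.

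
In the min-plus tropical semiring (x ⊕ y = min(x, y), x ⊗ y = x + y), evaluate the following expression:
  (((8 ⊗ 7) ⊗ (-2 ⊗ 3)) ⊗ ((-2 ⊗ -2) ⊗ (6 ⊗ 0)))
(((8 ⊗ 7) ⊗ (-2 ⊗ 3)) ⊗ ((-2 ⊗ -2) ⊗ (6 ⊗ 0))) = 18

Expand innermost to outermost. Recall ⊕ takes the minimum of its arguments and ⊗ takes their sum. Working out the expression (((8 ⊗ 7) ⊗ (-2 ⊗ 3)) ⊗ ((-2 ⊗ -2) ⊗ (6 ⊗ 0))) gives 18.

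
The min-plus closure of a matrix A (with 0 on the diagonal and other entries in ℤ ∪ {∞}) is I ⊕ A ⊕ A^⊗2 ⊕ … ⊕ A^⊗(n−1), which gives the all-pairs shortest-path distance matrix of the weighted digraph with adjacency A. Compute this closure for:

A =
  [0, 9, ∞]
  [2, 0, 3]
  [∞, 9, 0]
Closure =
  [0, 9, 12]
  [2, 0, 3]
  [11, 9, 0]

This is the Floyd-Warshall all-pairs shortest-path computation. For each intermediate vertex k = 0, 1, …, 2, update dist[i][j] ← min(dist[i][j], dist[i][k] + dist[k][j]). The final matrix gives, for each (i, j), the minimum total weight of any directed path from i to j (possibly empty when i = j).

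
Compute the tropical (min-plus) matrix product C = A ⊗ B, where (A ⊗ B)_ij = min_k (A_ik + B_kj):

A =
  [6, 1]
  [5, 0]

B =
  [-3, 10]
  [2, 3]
A ⊗ B =
  [3, 4]
  [2, 3]

Apply the min-plus product entry-by-entry:
  C[0][0] = min over k of (A[0][0] + B[0][0] = 6 + -3 = 3, A[0][1] + B[1][0] = 1 + 2 = 3) = 3 (attained at k = 0)
  C[0][1] = min over k of (A[0][0] + B[0][1] = 6 + 10 = 16, A[0][1] + B[1][1] = 1 + 3 = 4) = 4 (attained at k = 1)
  C[1][0] = min over k of (A[1][0] + B[0][0] = 5 + -3 = 2, A[1][1] + B[1][0] = 0 + 2 = 2) = 2 (attained at k = 0)
  C[1][1] = min over k of (A[1][0] + B[0][1] = 5 + 10 = 15, A[1][1] + B[1][1] = 0 + 3 = 3) = 3 (attained at k = 1)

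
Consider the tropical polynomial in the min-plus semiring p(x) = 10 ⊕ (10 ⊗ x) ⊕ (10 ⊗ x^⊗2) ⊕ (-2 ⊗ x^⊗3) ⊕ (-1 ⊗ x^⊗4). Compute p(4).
p(4) = 10

A tropical monomial a ⊗ x^⊗i evaluates to a + i · x. Evaluating each term at x = 4:
  Term 0 contributes 10 + 0 · 4 = 10
  Term 1 contributes 10 + 1 · 4 = 14
  Term 2 contributes 10 + 2 · 4 = 18
  Term 3 contributes -2 + 3 · 4 = 10
  Term 4 contributes -1 + 4 · 4 = 15
p(4) = ⊕ of these = min[10, 14, 18, 10, 15] = 10.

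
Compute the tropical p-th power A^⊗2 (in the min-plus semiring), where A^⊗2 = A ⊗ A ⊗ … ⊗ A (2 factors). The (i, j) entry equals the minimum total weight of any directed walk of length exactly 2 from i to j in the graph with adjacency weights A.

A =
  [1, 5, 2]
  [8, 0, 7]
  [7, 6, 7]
A^⊗2 =
  [2, 5, 3]
  [8, 0, 7]
  [8, 6, 9]

Each entry (A^⊗2)_ij equals the minimum over all length-2 walks i = v_0 → v_1 → … → v_2 = j of Σ_t A[v_t][v_{t+1}]. For example, for (i, j) = (0, 2) we minimise over 3 possible intermediate vertex sequences; the minimum is 3, attained along the walk 0 → 0 → 2.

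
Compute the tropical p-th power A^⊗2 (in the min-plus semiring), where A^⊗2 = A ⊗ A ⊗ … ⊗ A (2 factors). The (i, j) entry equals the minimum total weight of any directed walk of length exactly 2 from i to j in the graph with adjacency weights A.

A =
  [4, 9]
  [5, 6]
A^⊗2 =
  [8, 13]
  [9, 12]

Each entry (A^⊗2)_ij equals the minimum over all length-2 walks i = v_0 → v_1 → … → v_2 = j of Σ_t A[v_t][v_{t+1}]. For example, for (i, j) = (0, 1) we minimise over 2 possible intermediate vertex sequences; the minimum is 13, attained along the walk 0 → 0 → 1.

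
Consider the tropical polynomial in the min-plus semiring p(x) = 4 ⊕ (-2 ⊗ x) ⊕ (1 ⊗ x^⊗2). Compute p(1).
p(1) = -1

A tropical monomial a ⊗ x^⊗i evaluates to a + i · x. Evaluating each term at x = 1:
  Term 0 contributes 4 + 0 · 1 = 4
  Term 1 contributes -2 + 1 · 1 = -1
  Term 2 contributes 1 + 2 · 1 = 3
p(1) = ⊕ of these = min[4, -1, 3] = -1.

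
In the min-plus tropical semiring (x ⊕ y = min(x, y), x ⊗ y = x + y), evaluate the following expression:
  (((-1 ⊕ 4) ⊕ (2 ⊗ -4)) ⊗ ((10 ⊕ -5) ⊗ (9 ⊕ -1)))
(((-1 ⊕ 4) ⊕ (2 ⊗ -4)) ⊗ ((10 ⊕ -5) ⊗ (9 ⊕ -1))) = -8

Expand innermost to outermost. Recall ⊕ takes the minimum of its arguments and ⊗ takes their sum. Working out the expression (((-1 ⊕ 4) ⊕ (2 ⊗ -4)) ⊗ ((10 ⊕ -5) ⊗ (9 ⊕ -1))) gives -8.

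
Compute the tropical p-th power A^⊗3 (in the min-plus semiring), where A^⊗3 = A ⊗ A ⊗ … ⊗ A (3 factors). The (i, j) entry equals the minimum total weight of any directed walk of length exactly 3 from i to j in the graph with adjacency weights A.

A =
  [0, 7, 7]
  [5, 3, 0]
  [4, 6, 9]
A^⊗3 =
  [0, 7, 7]
  [4, 9, 6]
  [4, 11, 9]

Each entry (A^⊗3)_ij equals the minimum over all length-3 walks i = v_0 → v_1 → … → v_3 = j of Σ_t A[v_t][v_{t+1}]. For example, for (i, j) = (0, 2) we minimise over 9 possible intermediate vertex sequences; the minimum is 7, attained along the walk 0 → 0 → 0 → 2.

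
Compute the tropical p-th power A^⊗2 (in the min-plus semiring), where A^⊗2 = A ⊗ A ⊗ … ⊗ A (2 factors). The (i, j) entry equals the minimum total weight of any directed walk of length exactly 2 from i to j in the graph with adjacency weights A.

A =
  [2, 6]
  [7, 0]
A^⊗2 =
  [4, 6]
  [7, 0]

Each entry (A^⊗2)_ij equals the minimum over all length-2 walks i = v_0 → v_1 → … → v_2 = j of Σ_t A[v_t][v_{t+1}]. For example, for (i, j) = (0, 1) we minimise over 2 possible intermediate vertex sequences; the minimum is 6, attained along the walk 0 → 1 → 1.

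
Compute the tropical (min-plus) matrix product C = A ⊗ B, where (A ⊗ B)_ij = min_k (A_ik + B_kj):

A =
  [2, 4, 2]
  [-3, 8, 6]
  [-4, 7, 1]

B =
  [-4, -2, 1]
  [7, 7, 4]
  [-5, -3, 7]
A ⊗ B =
  [-3, -1, 3]
  [-7, -5, -2]
  [-8, -6, -3]

Apply the min-plus product entry-by-entry:
  C[0][0] = min over k of (A[0][0] + B[0][0] = 2 + -4 = -2, A[0][1] + B[1][0] = 4 + 7 = 11, A[0][2] + B[2][0] = 2 + -5 = -3) = -3 (attained at k = 2)
  C[0][1] = min over k of (A[0][0] + B[0][1] = 2 + -2 = 0, A[0][1] + B[1][1] = 4 + 7 = 11, A[0][2] + B[2][1] = 2 + -3 = -1) = -1 (attained at k = 2)
  C[0][2] = min over k of (A[0][0] + B[0][2] = 2 + 1 = 3, A[0][1] + B[1][2] = 4 + 4 = 8, A[0][2] + B[2][2] = 2 + 7 = 9) = 3 (attained at k = 0)
  C[1][0] = min over k of (A[1][0] + B[0][0] = -3 + -4 = -7, A[1][1] + B[1][0] = 8 + 7 = 15, A[1][2] + B[2][0] = 6 + -5 = 1) = -7 (attained at k = 0)
  C[1][1] = min over k of (A[1][0] + B[0][1] = -3 + -2 = -5, A[1][1] + B[1][1] = 8 + 7 = 15, A[1][2] + B[2][1] = 6 + -3 = 3) = -5 (attained at k = 0)
  C[1][2] = min over k of (A[1][0] + B[0][2] = -3 + 1 = -2, A[1][1] + B[1][2] = 8 + 4 = 12, A[1][2] + B[2][2] = 6 + 7 = 13) = -2 (attained at k = 0)
  C[2][0] = min over k of (A[2][0] + B[0][0] = -4 + -4 = -8, A[2][1] + B[1][0] = 7 + 7 = 14, A[2][2] + B[2][0] = 1 + -5 = -4) = -8 (attained at k = 0)
  C[2][1] = min over k of (A[2][0] + B[0][1] = -4 + -2 = -6, A[2][1] + B[1][1] = 7 + 7 = 14, A[2][2] + B[2][1] = 1 + -3 = -2) = -6 (attained at k = 0)
  C[2][2] = min over k of (A[2][0] + B[0][2] = -4 + 1 = -3, A[2][1] + B[1][2] = 7 + 4 = 11, A[2][2] + B[2][2] = 1 + 7 = 8) = -3 (attained at k = 0)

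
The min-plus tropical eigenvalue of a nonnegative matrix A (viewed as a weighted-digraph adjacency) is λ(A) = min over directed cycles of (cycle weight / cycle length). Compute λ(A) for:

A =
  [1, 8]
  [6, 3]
λ(A) = 1

Enumerate directed cycles and compute their means (weight / length). Sample:
  cycle 0 → 0: weight = 1, length = 1, mean = 1/1 ≈ 1.000
  cycle 1 → 1: weight = 3, length = 1, mean = 3/1 ≈ 3.000
  cycle 0 → 1 → 0: weight = 14, length = 2, mean = 14/2 ≈ 7.000
  cycle 1 → 0 → 1: weight = 14, length = 2, mean = 14/2 ≈ 7.000
Minimum mean = 1.000, attained e.g. along the cycle 0 → 0 with weight 1 and length 1. So λ(A) = 1/1 = 1.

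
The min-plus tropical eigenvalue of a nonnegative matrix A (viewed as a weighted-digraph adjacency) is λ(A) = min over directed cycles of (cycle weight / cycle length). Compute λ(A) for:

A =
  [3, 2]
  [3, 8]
λ(A) = 5/2

Enumerate directed cycles and compute their means (weight / length). Sample:
  cycle 0 → 0: weight = 3, length = 1, mean = 3/1 ≈ 3.000
  cycle 1 → 1: weight = 8, length = 1, mean = 8/1 ≈ 8.000
  cycle 0 → 1 → 0: weight = 5, length = 2, mean = 5/2 ≈ 2.500
  cycle 1 → 0 → 1: weight = 5, length = 2, mean = 5/2 ≈ 2.500
Minimum mean = 2.500, attained e.g. along the cycle 0 → 1 → 0 with weight 5 and length 2. So λ(A) = 5/2 = 5/2.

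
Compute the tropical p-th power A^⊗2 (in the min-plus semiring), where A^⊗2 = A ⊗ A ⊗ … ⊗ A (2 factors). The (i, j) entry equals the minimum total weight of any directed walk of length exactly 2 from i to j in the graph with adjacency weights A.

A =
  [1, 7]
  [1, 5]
A^⊗2 =
  [2, 8]
  [2, 8]

Each entry (A^⊗2)_ij equals the minimum over all length-2 walks i = v_0 → v_1 → … → v_2 = j of Σ_t A[v_t][v_{t+1}]. For example, for (i, j) = (0, 1) we minimise over 2 possible intermediate vertex sequences; the minimum is 8, attained along the walk 0 → 0 → 1.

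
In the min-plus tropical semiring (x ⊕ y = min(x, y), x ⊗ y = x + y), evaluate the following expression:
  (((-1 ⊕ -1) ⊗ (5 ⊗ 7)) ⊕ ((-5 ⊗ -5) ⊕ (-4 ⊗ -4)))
(((-1 ⊕ -1) ⊗ (5 ⊗ 7)) ⊕ ((-5 ⊗ -5) ⊕ (-4 ⊗ -4))) = -10

Expand innermost to outermost. Recall ⊕ takes the minimum of its arguments and ⊗ takes their sum. Working out the expression (((-1 ⊕ -1) ⊗ (5 ⊗ 7)) ⊕ ((-5 ⊗ -5) ⊕ (-4 ⊗ -4))) gives -10.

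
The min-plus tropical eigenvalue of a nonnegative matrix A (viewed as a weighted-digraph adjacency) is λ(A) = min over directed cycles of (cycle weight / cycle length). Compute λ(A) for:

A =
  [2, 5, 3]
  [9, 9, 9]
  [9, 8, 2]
λ(A) = 2

Enumerate directed cycles and compute their means (weight / length). Sample:
  cycle 0 → 0: weight = 2, length = 1, mean = 2/1 ≈ 2.000
  cycle 1 → 1: weight = 9, length = 1, mean = 9/1 ≈ 9.000
  cycle 2 → 2: weight = 2, length = 1, mean = 2/1 ≈ 2.000
  cycle 0 → 1 → 0: weight = 14, length = 2, mean = 14/2 ≈ 7.000
  cycle 0 → 2 → 0: weight = 12, length = 2, mean = 12/2 ≈ 6.000
  cycle 1 → 0 → 1: weight = 14, length = 2, mean = 14/2 ≈ 7.000
Minimum mean = 2.000, attained e.g. along the cycle 0 → 0 with weight 2 and length 1. So λ(A) = 2/1 = 2.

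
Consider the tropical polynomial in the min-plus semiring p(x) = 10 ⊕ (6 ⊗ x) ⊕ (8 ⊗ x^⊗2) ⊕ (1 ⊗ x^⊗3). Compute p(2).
p(2) = 7

A tropical monomial a ⊗ x^⊗i evaluates to a + i · x. Evaluating each term at x = 2:
  Term 0 contributes 10 + 0 · 2 = 10
  Term 1 contributes 6 + 1 · 2 = 8
  Term 2 contributes 8 + 2 · 2 = 12
  Term 3 contributes 1 + 3 · 2 = 7
p(2) = ⊕ of these = min[10, 8, 12, 7] = 7.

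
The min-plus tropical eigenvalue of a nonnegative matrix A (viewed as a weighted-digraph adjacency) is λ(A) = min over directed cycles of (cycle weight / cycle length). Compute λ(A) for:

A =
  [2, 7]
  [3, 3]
λ(A) = 2

Enumerate directed cycles and compute their means (weight / length). Sample:
  cycle 0 → 0: weight = 2, length = 1, mean = 2/1 ≈ 2.000
  cycle 1 → 1: weight = 3, length = 1, mean = 3/1 ≈ 3.000
  cycle 0 → 1 → 0: weight = 10, length = 2, mean = 10/2 ≈ 5.000
  cycle 1 → 0 → 1: weight = 10, length = 2, mean = 10/2 ≈ 5.000
Minimum mean = 2.000, attained e.g. along the cycle 0 → 0 with weight 2 and length 1. So λ(A) = 2/1 = 2.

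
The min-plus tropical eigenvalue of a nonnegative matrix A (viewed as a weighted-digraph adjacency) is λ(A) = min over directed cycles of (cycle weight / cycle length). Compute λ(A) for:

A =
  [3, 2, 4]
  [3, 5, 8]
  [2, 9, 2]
λ(A) = 2

Enumerate directed cycles and compute their means (weight / length). Sample:
  cycle 0 → 0: weight = 3, length = 1, mean = 3/1 ≈ 3.000
  cycle 1 → 1: weight = 5, length = 1, mean = 5/1 ≈ 5.000
  cycle 2 → 2: weight = 2, length = 1, mean = 2/1 ≈ 2.000
  cycle 0 → 1 → 0: weight = 5, length = 2, mean = 5/2 ≈ 2.500
  cycle 0 → 2 → 0: weight = 6, length = 2, mean = 6/2 ≈ 3.000
  cycle 1 → 0 → 1: weight = 5, length = 2, mean = 5/2 ≈ 2.500
Minimum mean = 2.000, attained e.g. along the cycle 2 → 2 with weight 2 and length 1. So λ(A) = 2/1 = 2.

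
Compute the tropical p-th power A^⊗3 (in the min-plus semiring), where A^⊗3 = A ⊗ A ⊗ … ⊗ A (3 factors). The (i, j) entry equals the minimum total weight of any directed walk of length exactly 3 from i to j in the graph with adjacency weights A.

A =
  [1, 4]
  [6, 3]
A^⊗3 =
  [3, 6]
  [8, 9]

Each entry (A^⊗3)_ij equals the minimum over all length-3 walks i = v_0 → v_1 → … → v_3 = j of Σ_t A[v_t][v_{t+1}]. For example, for (i, j) = (0, 1) we minimise over 4 possible intermediate vertex sequences; the minimum is 6, attained along the walk 0 → 0 → 0 → 1.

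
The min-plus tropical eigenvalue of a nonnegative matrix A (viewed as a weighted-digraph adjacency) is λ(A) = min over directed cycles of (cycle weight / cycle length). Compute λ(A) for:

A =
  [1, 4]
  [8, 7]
λ(A) = 1

Enumerate directed cycles and compute their means (weight / length). Sample:
  cycle 0 → 0: weight = 1, length = 1, mean = 1/1 ≈ 1.000
  cycle 1 → 1: weight = 7, length = 1, mean = 7/1 ≈ 7.000
  cycle 0 → 1 → 0: weight = 12, length = 2, mean = 12/2 ≈ 6.000
  cycle 1 → 0 → 1: weight = 12, length = 2, mean = 12/2 ≈ 6.000
Minimum mean = 1.000, attained e.g. along the cycle 0 → 0 with weight 1 and length 1. So λ(A) = 1/1 = 1.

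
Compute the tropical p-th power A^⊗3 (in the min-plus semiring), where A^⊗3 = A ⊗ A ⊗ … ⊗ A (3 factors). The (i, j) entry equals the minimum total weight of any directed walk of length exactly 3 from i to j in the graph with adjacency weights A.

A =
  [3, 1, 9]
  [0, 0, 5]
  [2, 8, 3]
A^⊗3 =
  [1, 1, 6]
  [0, 0, 5]
  [3, 3, 8]

Each entry (A^⊗3)_ij equals the minimum over all length-3 walks i = v_0 → v_1 → … → v_3 = j of Σ_t A[v_t][v_{t+1}]. For example, for (i, j) = (0, 2) we minimise over 9 possible intermediate vertex sequences; the minimum is 6, attained along the walk 0 → 1 → 1 → 2.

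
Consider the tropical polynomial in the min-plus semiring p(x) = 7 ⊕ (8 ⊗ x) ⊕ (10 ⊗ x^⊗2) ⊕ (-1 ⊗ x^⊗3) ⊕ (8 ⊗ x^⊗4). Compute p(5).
p(5) = 7

A tropical monomial a ⊗ x^⊗i evaluates to a + i · x. Evaluating each term at x = 5:
  Term 0 contributes 7 + 0 · 5 = 7
  Term 1 contributes 8 + 1 · 5 = 13
  Term 2 contributes 10 + 2 · 5 = 20
  Term 3 contributes -1 + 3 · 5 = 14
  Term 4 contributes 8 + 4 · 5 = 28
p(5) = ⊕ of these = min[7, 13, 20, 14, 28] = 7.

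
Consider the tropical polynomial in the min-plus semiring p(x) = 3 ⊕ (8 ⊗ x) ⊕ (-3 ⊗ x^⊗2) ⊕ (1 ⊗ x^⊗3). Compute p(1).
p(1) = -1

A tropical monomial a ⊗ x^⊗i evaluates to a + i · x. Evaluating each term at x = 1:
  Term 0 contributes 3 + 0 · 1 = 3
  Term 1 contributes 8 + 1 · 1 = 9
  Term 2 contributes -3 + 2 · 1 = -1
  Term 3 contributes 1 + 3 · 1 = 4
p(1) = ⊕ of these = min[3, 9, -1, 4] = -1.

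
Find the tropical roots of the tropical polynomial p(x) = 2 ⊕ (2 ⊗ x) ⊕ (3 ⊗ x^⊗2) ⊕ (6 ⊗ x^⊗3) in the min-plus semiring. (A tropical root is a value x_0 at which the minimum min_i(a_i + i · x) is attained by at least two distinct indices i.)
Roots: {-3, -1, 0}

Each tropical root is a break point of the lower envelope of the lines y = a_i + i · x (there are 4 lines, with slopes 0, 1, ..., 3). Only the lines that attain the minimum somewhere contribute to roots; other lines are dominated. Here the surviving (envelope) indices are i = 3, i = 2, i = 1, i = 0.
Intersections between consecutive envelope lines give the roots: for adjacent envelope indices i < j the intersection is x = (a_i − a_j) / (j − i). Reading off the sorted break points: {-3, -1, 0}.
Verification: at each break x_0, at least two indices attain the minimum of min_i(a_i + i · x_0).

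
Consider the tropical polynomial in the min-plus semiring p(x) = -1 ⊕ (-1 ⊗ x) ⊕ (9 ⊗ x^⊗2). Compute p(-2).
p(-2) = -3

A tropical monomial a ⊗ x^⊗i evaluates to a + i · x. Evaluating each term at x = -2:
  Term 0 contributes -1 + 0 · -2 = -1
  Term 1 contributes -1 + 1 · -2 = -3
  Term 2 contributes 9 + 2 · -2 = 5
p(-2) = ⊕ of these = min[-1, -3, 5] = -3.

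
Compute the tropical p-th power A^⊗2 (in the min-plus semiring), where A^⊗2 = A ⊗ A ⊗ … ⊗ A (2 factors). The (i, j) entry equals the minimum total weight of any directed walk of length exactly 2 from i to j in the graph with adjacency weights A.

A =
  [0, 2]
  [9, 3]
A^⊗2 =
  [0, 2]
  [9, 6]

Each entry (A^⊗2)_ij equals the minimum over all length-2 walks i = v_0 → v_1 → … → v_2 = j of Σ_t A[v_t][v_{t+1}]. For example, for (i, j) = (0, 1) we minimise over 2 possible intermediate vertex sequences; the minimum is 2, attained along the walk 0 → 0 → 1.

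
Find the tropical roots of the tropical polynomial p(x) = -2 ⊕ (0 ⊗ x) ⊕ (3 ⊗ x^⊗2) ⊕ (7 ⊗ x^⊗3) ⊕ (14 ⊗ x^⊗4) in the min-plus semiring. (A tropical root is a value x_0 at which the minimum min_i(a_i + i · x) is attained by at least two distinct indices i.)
Roots: {-7, -4, -3, -2}

Each tropical root is a break point of the lower envelope of the lines y = a_i + i · x (there are 5 lines, with slopes 0, 1, ..., 4). Only the lines that attain the minimum somewhere contribute to roots; other lines are dominated. Here the surviving (envelope) indices are i = 4, i = 3, i = 2, i = 1, i = 0.
Intersections between consecutive envelope lines give the roots: for adjacent envelope indices i < j the intersection is x = (a_i − a_j) / (j − i). Reading off the sorted break points: {-7, -4, -3, -2}.
Verification: at each break x_0, at least two indices attain the minimum of min_i(a_i + i · x_0).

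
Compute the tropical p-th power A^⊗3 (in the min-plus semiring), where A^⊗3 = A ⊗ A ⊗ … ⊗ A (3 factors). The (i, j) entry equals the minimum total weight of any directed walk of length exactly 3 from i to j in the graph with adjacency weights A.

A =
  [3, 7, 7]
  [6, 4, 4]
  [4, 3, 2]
A^⊗3 =
  [9, 12, 11]
  [10, 9, 8]
  [8, 7, 6]

Each entry (A^⊗3)_ij equals the minimum over all length-3 walks i = v_0 → v_1 → … → v_3 = j of Σ_t A[v_t][v_{t+1}]. For example, for (i, j) = (0, 2) we minimise over 9 possible intermediate vertex sequences; the minimum is 11, attained along the walk 0 → 2 → 2 → 2.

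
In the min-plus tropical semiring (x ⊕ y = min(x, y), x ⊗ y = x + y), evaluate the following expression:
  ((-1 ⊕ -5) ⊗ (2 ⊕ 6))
((-1 ⊕ -5) ⊗ (2 ⊕ 6)) = -3

Expand innermost to outermost. Recall ⊕ takes the minimum of its arguments and ⊗ takes their sum. Working out the expression ((-1 ⊕ -5) ⊗ (2 ⊕ 6)) gives -3.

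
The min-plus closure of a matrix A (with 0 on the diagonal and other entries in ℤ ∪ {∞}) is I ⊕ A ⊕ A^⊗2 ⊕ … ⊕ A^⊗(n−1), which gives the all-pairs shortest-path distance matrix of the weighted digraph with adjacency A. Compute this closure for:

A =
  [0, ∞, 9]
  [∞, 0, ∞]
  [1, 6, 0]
Closure =
  [0, 15, 9]
  [∞, 0, ∞]
  [1, 6, 0]

This is the Floyd-Warshall all-pairs shortest-path computation. For each intermediate vertex k = 0, 1, …, 2, update dist[i][j] ← min(dist[i][j], dist[i][k] + dist[k][j]). The final matrix gives, for each (i, j), the minimum total weight of any directed path from i to j (possibly empty when i = j).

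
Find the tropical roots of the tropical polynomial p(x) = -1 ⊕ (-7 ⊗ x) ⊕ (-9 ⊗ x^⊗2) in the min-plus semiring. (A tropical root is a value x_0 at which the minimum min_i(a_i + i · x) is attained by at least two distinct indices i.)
Roots: {2, 6}

Each tropical root is a break point of the lower envelope of the lines y = a_i + i · x (there are 3 lines, with slopes 0, 1, ..., 2). Only the lines that attain the minimum somewhere contribute to roots; other lines are dominated. Here the surviving (envelope) indices are i = 2, i = 1, i = 0.
Intersections between consecutive envelope lines give the roots: for adjacent envelope indices i < j the intersection is x = (a_i − a_j) / (j − i). Reading off the sorted break points: {2, 6}.
Verification: at each break x_0, at least two indices attain the minimum of min_i(a_i + i · x_0).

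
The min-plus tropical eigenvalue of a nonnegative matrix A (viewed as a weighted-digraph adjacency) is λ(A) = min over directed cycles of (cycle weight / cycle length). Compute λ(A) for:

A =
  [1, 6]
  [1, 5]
λ(A) = 1

Enumerate directed cycles and compute their means (weight / length). Sample:
  cycle 0 → 0: weight = 1, length = 1, mean = 1/1 ≈ 1.000
  cycle 1 → 1: weight = 5, length = 1, mean = 5/1 ≈ 5.000
  cycle 0 → 1 → 0: weight = 7, length = 2, mean = 7/2 ≈ 3.500
  cycle 1 → 0 → 1: weight = 7, length = 2, mean = 7/2 ≈ 3.500
Minimum mean = 1.000, attained e.g. along the cycle 0 → 0 with weight 1 and length 1. So λ(A) = 1/1 = 1.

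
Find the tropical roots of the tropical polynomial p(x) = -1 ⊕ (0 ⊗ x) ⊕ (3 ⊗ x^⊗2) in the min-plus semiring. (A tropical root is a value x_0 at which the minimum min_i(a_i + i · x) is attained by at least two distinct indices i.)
Roots: {-3, -1}

Each tropical root is a break point of the lower envelope of the lines y = a_i + i · x (there are 3 lines, with slopes 0, 1, ..., 2). Only the lines that attain the minimum somewhere contribute to roots; other lines are dominated. Here the surviving (envelope) indices are i = 2, i = 1, i = 0.
Intersections between consecutive envelope lines give the roots: for adjacent envelope indices i < j the intersection is x = (a_i − a_j) / (j − i). Reading off the sorted break points: {-3, -1}.
Verification: at each break x_0, at least two indices attain the minimum of min_i(a_i + i · x_0).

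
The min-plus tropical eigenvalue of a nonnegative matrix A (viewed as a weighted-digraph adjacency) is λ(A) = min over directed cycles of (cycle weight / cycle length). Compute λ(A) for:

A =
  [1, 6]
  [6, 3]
λ(A) = 1

Enumerate directed cycles and compute their means (weight / length). Sample:
  cycle 0 → 0: weight = 1, length = 1, mean = 1/1 ≈ 1.000
  cycle 1 → 1: weight = 3, length = 1, mean = 3/1 ≈ 3.000
  cycle 0 → 1 → 0: weight = 12, length = 2, mean = 12/2 ≈ 6.000
  cycle 1 → 0 → 1: weight = 12, length = 2, mean = 12/2 ≈ 6.000
Minimum mean = 1.000, attained e.g. along the cycle 0 → 0 with weight 1 and length 1. So λ(A) = 1/1 = 1.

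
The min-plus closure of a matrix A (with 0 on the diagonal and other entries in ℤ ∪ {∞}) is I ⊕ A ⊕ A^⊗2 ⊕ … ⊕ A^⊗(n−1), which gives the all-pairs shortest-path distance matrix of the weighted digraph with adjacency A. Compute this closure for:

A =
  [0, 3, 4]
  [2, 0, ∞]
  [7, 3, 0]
Closure =
  [0, 3, 4]
  [2, 0, 6]
  [5, 3, 0]

This is the Floyd-Warshall all-pairs shortest-path computation. For each intermediate vertex k = 0, 1, …, 2, update dist[i][j] ← min(dist[i][j], dist[i][k] + dist[k][j]). The final matrix gives, for each (i, j), the minimum total weight of any directed path from i to j (possibly empty when i = j).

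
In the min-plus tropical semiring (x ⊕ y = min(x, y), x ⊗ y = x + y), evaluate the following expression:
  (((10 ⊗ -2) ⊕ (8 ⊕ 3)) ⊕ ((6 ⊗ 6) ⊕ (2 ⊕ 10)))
(((10 ⊗ -2) ⊕ (8 ⊕ 3)) ⊕ ((6 ⊗ 6) ⊕ (2 ⊕ 10))) = 2

Expand innermost to outermost. Recall ⊕ takes the minimum of its arguments and ⊗ takes their sum. Working out the expression (((10 ⊗ -2) ⊕ (8 ⊕ 3)) ⊕ ((6 ⊗ 6) ⊕ (2 ⊕ 10))) gives 2.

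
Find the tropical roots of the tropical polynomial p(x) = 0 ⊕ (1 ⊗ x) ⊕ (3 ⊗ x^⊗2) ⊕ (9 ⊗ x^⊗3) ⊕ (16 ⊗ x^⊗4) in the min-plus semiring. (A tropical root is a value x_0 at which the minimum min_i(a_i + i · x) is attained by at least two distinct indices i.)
Roots: {-7, -6, -2, -1}

Each tropical root is a break point of the lower envelope of the lines y = a_i + i · x (there are 5 lines, with slopes 0, 1, ..., 4). Only the lines that attain the minimum somewhere contribute to roots; other lines are dominated. Here the surviving (envelope) indices are i = 4, i = 3, i = 2, i = 1, i = 0.
Intersections between consecutive envelope lines give the roots: for adjacent envelope indices i < j the intersection is x = (a_i − a_j) / (j − i). Reading off the sorted break points: {-7, -6, -2, -1}.
Verification: at each break x_0, at least two indices attain the minimum of min_i(a_i + i · x_0).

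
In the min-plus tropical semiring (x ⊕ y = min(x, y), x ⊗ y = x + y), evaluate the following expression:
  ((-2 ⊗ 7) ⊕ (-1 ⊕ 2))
((-2 ⊗ 7) ⊕ (-1 ⊕ 2)) = -1

Expand innermost to outermost. Recall ⊕ takes the minimum of its arguments and ⊗ takes their sum. Working out the expression ((-2 ⊗ 7) ⊕ (-1 ⊕ 2)) gives -1.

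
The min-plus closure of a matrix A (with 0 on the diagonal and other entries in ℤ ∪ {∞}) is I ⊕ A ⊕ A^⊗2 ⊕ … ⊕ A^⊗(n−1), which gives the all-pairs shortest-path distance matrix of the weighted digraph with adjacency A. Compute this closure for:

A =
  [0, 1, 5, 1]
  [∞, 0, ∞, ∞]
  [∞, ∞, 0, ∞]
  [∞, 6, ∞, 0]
Closure =
  [0, 1, 5, 1]
  [∞, 0, ∞, ∞]
  [∞, ∞, 0, ∞]
  [∞, 6, ∞, 0]

This is the Floyd-Warshall all-pairs shortest-path computation. For each intermediate vertex k = 0, 1, …, 3, update dist[i][j] ← min(dist[i][j], dist[i][k] + dist[k][j]). The final matrix gives, for each (i, j), the minimum total weight of any directed path from i to j (possibly empty when i = j).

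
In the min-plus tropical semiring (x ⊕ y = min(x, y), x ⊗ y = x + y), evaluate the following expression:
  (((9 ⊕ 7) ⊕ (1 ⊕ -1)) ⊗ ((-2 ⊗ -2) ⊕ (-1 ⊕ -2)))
(((9 ⊕ 7) ⊕ (1 ⊕ -1)) ⊗ ((-2 ⊗ -2) ⊕ (-1 ⊕ -2))) = -5

Expand innermost to outermost. Recall ⊕ takes the minimum of its arguments and ⊗ takes their sum. Working out the expression (((9 ⊕ 7) ⊕ (1 ⊕ -1)) ⊗ ((-2 ⊗ -2) ⊕ (-1 ⊕ -2))) gives -5.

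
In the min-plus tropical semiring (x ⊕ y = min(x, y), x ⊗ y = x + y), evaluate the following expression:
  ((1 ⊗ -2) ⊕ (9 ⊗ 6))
((1 ⊗ -2) ⊕ (9 ⊗ 6)) = -1

Expand innermost to outermost. Recall ⊕ takes the minimum of its arguments and ⊗ takes their sum. Working out the expression ((1 ⊗ -2) ⊕ (9 ⊗ 6)) gives -1.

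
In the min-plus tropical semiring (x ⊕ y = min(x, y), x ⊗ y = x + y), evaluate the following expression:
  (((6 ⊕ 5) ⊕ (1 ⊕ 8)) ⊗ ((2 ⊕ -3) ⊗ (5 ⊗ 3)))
(((6 ⊕ 5) ⊕ (1 ⊕ 8)) ⊗ ((2 ⊕ -3) ⊗ (5 ⊗ 3))) = 6

Expand innermost to outermost. Recall ⊕ takes the minimum of its arguments and ⊗ takes their sum. Working out the expression (((6 ⊕ 5) ⊕ (1 ⊕ 8)) ⊗ ((2 ⊕ -3) ⊗ (5 ⊗ 3))) gives 6.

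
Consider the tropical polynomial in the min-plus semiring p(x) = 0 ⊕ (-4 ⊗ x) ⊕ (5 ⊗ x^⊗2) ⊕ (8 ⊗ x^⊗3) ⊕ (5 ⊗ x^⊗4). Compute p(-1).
p(-1) = -5

A tropical monomial a ⊗ x^⊗i evaluates to a + i · x. Evaluating each term at x = -1:
  Term 0 contributes 0 + 0 · -1 = 0
  Term 1 contributes -4 + 1 · -1 = -5
  Term 2 contributes 5 + 2 · -1 = 3
  Term 3 contributes 8 + 3 · -1 = 5
  Term 4 contributes 5 + 4 · -1 = 1
p(-1) = ⊕ of these = min[0, -5, 3, 5, 1] = -5.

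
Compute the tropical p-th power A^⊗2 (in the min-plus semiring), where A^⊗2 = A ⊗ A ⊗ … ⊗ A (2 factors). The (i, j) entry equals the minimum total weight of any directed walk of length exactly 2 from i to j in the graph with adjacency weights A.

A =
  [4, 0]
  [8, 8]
A^⊗2 =
  [8, 4]
  [12, 8]

Each entry (A^⊗2)_ij equals the minimum over all length-2 walks i = v_0 → v_1 → … → v_2 = j of Σ_t A[v_t][v_{t+1}]. For example, for (i, j) = (0, 1) we minimise over 2 possible intermediate vertex sequences; the minimum is 4, attained along the walk 0 → 0 → 1.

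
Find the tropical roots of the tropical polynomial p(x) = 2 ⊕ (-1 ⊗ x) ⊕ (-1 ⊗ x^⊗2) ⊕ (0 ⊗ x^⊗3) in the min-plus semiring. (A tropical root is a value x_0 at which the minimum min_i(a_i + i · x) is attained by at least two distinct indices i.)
Roots: {-1, 0, 3}

Each tropical root is a break point of the lower envelope of the lines y = a_i + i · x (there are 4 lines, with slopes 0, 1, ..., 3). Only the lines that attain the minimum somewhere contribute to roots; other lines are dominated. Here the surviving (envelope) indices are i = 3, i = 2, i = 1, i = 0.
Intersections between consecutive envelope lines give the roots: for adjacent envelope indices i < j the intersection is x = (a_i − a_j) / (j − i). Reading off the sorted break points: {-1, 0, 3}.
Verification: at each break x_0, at least two indices attain the minimum of min_i(a_i + i · x_0).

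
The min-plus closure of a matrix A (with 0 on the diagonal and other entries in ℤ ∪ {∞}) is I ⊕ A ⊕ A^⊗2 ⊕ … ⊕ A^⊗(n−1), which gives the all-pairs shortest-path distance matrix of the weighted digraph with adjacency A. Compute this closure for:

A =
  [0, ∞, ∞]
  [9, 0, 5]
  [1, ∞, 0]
Closure =
  [0, ∞, ∞]
  [6, 0, 5]
  [1, ∞, 0]

This is the Floyd-Warshall all-pairs shortest-path computation. For each intermediate vertex k = 0, 1, …, 2, update dist[i][j] ← min(dist[i][j], dist[i][k] + dist[k][j]). The final matrix gives, for each (i, j), the minimum total weight of any directed path from i to j (possibly empty when i = j).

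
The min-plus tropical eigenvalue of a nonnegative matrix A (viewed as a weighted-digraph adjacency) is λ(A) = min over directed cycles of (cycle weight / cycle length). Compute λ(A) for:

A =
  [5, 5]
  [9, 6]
λ(A) = 5

Enumerate directed cycles and compute their means (weight / length). Sample:
  cycle 0 → 0: weight = 5, length = 1, mean = 5/1 ≈ 5.000
  cycle 1 → 1: weight = 6, length = 1, mean = 6/1 ≈ 6.000
  cycle 0 → 1 → 0: weight = 14, length = 2, mean = 14/2 ≈ 7.000
  cycle 1 → 0 → 1: weight = 14, length = 2, mean = 14/2 ≈ 7.000
Minimum mean = 5.000, attained e.g. along the cycle 0 → 0 with weight 5 and length 1. So λ(A) = 5/1 = 5.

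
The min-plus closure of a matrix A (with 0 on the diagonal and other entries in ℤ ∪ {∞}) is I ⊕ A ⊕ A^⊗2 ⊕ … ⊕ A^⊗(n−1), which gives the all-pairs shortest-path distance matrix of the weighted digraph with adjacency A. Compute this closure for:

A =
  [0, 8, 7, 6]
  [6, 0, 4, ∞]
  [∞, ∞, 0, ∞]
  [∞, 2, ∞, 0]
Closure =
  [0, 8, 7, 6]
  [6, 0, 4, 12]
  [∞, ∞, 0, ∞]
  [8, 2, 6, 0]

This is the Floyd-Warshall all-pairs shortest-path computation. For each intermediate vertex k = 0, 1, …, 3, update dist[i][j] ← min(dist[i][j], dist[i][k] + dist[k][j]). The final matrix gives, for each (i, j), the minimum total weight of any directed path from i to j (possibly empty when i = j).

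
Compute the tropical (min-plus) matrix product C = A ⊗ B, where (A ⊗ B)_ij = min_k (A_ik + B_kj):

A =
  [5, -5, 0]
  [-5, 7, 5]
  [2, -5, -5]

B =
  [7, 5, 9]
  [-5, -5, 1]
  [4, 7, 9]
A ⊗ B =
  [-10, -10, -4]
  [2, 0, 4]
  [-10, -10, -4]

Apply the min-plus product entry-by-entry:
  C[0][0] = min over k of (A[0][0] + B[0][0] = 5 + 7 = 12, A[0][1] + B[1][0] = -5 + -5 = -10, A[0][2] + B[2][0] = 0 + 4 = 4) = -10 (attained at k = 1)
  C[0][1] = min over k of (A[0][0] + B[0][1] = 5 + 5 = 10, A[0][1] + B[1][1] = -5 + -5 = -10, A[0][2] + B[2][1] = 0 + 7 = 7) = -10 (attained at k = 1)
  C[0][2] = min over k of (A[0][0] + B[0][2] = 5 + 9 = 14, A[0][1] + B[1][2] = -5 + 1 = -4, A[0][2] + B[2][2] = 0 + 9 = 9) = -4 (attained at k = 1)
  C[1][0] = min over k of (A[1][0] + B[0][0] = -5 + 7 = 2, A[1][1] + B[1][0] = 7 + -5 = 2, A[1][2] + B[2][0] = 5 + 4 = 9) = 2 (attained at k = 0)
  C[1][1] = min over k of (A[1][0] + B[0][1] = -5 + 5 = 0, A[1][1] + B[1][1] = 7 + -5 = 2, A[1][2] + B[2][1] = 5 + 7 = 12) = 0 (attained at k = 0)
  C[1][2] = min over k of (A[1][0] + B[0][2] = -5 + 9 = 4, A[1][1] + B[1][2] = 7 + 1 = 8, A[1][2] + B[2][2] = 5 + 9 = 14) = 4 (attained at k = 0)
  C[2][0] = min over k of (A[2][0] + B[0][0] = 2 + 7 = 9, A[2][1] + B[1][0] = -5 + -5 = -10, A[2][2] + B[2][0] = -5 + 4 = -1) = -10 (attained at k = 1)
  C[2][1] = min over k of (A[2][0] + B[0][1] = 2 + 5 = 7, A[2][1] + B[1][1] = -5 + -5 = -10, A[2][2] + B[2][1] = -5 + 7 = 2) = -10 (attained at k = 1)
  C[2][2] = min over k of (A[2][0] + B[0][2] = 2 + 9 = 11, A[2][1] + B[1][2] = -5 + 1 = -4, A[2][2] + B[2][2] = -5 + 9 = 4) = -4 (attained at k = 1)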